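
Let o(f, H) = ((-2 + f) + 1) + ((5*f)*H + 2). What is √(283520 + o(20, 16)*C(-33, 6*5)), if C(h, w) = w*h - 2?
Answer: 36*I*√1022 ≈ 1150.9*I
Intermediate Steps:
C(h, w) = -2 + h*w (C(h, w) = h*w - 2 = -2 + h*w)
o(f, H) = 1 + f + 5*H*f (o(f, H) = (-1 + f) + (5*H*f + 2) = (-1 + f) + (2 + 5*H*f) = 1 + f + 5*H*f)
√(283520 + o(20, 16)*C(-33, 6*5)) = √(283520 + (1 + 20 + 5*16*20)*(-2 - 198*5)) = √(283520 + (1 + 20 + 1600)*(-2 - 33*30)) = √(283520 + 1621*(-2 - 990)) = √(283520 + 1621*(-992)) = √(283520 - 1608032) = √(-1324512) = 36*I*√1022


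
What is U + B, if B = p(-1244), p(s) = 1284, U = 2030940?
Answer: 2032224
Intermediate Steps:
B = 1284
U + B = 2030940 + 1284 = 2032224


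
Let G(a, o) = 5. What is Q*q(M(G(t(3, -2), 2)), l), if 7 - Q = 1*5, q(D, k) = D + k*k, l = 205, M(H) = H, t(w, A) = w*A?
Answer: 84060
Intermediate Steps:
t(w, A) = A*w
q(D, k) = D + k**2
Q = 2 (Q = 7 - 5 = 2)
Q*q(M(G(t(3, -2), 2)), l) = 2*(5 + 205**2) = 2*(5 + 42025) = 2*42030 = 84060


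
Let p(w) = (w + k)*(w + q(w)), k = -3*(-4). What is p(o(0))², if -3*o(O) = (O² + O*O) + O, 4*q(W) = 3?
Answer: 81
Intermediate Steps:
q(W) = ¾ (q(W) = (¼)*3 = ¾)
k = 12
o(O) = -2*O²/3 - O/3 (o(O) = -((O² + O*O) + O)/3 = -((O² + O²) + O)/3 = -(2*O² + O)/3 = -(O + 2*O²)/3 = -2*O²/3 - O/3)
p(w) = (12 + w)*(¾ + w) (p(w) = (w + 12)*(w + ¾) = (12 + w)*(¾ + w))
p(o(0))² = (9 + (-⅓*0*(1 + 2*0))² + 51*(-⅓*0*(1 + 2*0))/4)² = (9 + (-⅓*0*(1 + 0))² + 51*(-⅓*0*(1 + 0))/4)² = (9 + (-⅓*0*1)² + 51*(-⅓*0*1)/4)² = (9 + 0² + (51/4)*0)² = (9 + 0 + 0)² = 9² = 81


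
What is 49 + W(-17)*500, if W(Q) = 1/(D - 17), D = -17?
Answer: 583/17 ≈ 34.294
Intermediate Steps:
W(Q) = -1/34 (W(Q) = 1/(-17 - 17) = 1/(-34) = -1/34)
49 + W(-17)*500 = 49 - 1/34*500 = 49 - 250/17 = 583/17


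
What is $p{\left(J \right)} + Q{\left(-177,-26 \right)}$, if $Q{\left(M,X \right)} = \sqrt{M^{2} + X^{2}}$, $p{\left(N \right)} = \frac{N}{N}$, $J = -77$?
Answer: $1 + \sqrt{32005} \approx 179.9$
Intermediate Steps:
$p{\left(N \right)} = 1$
$p{\left(J \right)} + Q{\left(-177,-26 \right)} = 1 + \sqrt{\left(-177\right)^{2} + \left(-26\right)^{2}} = 1 + \sqrt{31329 + 676} = 1 + \sqrt{32005}$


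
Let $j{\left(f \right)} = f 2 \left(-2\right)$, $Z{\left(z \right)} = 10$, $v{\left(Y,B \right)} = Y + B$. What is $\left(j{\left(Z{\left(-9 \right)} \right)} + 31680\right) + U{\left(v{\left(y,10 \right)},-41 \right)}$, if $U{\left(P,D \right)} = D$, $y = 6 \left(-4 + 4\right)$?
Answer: $31599$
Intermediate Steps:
$y = 0$ ($y = 6 \cdot 0 = 0$)
$v{\left(Y,B \right)} = B + Y$
$j{\left(f \right)} = - 4 f$ ($j{\left(f \right)} = 2 f \left(-2\right) = - 4 f$)
$\left(j{\left(Z{\left(-9 \right)} \right)} + 31680\right) + U{\left(v{\left(y,10 \right)},-41 \right)} = \left(\left(-4\right) 10 + 31680\right) - 41 = \left(-40 + 31680\right) - 41 = 31640 - 41 = 31599$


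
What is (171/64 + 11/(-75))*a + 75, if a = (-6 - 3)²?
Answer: 447267/1600 ≈ 279.54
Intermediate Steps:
a = 81 (a = (-9)² = 81)
(171/64 + 11/(-75))*a + 75 = (171/64 + 11/(-75))*81 + 75 = (171*(1/64) + 11*(-1/75))*81 + 75 = (171/64 - 11/75)*81 + 75 = (12121/4800)*81 + 75 = 327267/1600 + 75 = 447267/1600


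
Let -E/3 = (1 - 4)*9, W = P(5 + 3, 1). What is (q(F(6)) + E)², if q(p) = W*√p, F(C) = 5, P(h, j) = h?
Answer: 6881 + 1296*√5 ≈ 9778.9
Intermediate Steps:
W = 8 (W = 5 + 3 = 8)
q(p) = 8*√p
E = 81 (E = -3*(1 - 4)*9 = -(-9)*9 = -3*(-27) = 81)
(q(F(6)) + E)² = (8*√5 + 81)² = (81 + 8*√5)²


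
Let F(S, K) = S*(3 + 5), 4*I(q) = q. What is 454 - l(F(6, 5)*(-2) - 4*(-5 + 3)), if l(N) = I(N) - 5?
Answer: 481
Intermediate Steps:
I(q) = q/4
F(S, K) = 8*S (F(S, K) = S*8 = 8*S)
l(N) = -5 + N/4 (l(N) = N/4 - 5 = -5 + N/4)
454 - l(F(6, 5)*(-2) - 4*(-5 + 3)) = 454 - (-5 + ((8*6)*(-2) - 4*(-5 + 3))/4) = 454 - (-5 + (48*(-2) - 4*(-2))/4) = 454 - (-5 + (-96 + 8)/4) = 454 - (-5 + (¼)*(-88)) = 454 - (-5 - 22) = 454 - 1*(-27) = 454 + 27 = 481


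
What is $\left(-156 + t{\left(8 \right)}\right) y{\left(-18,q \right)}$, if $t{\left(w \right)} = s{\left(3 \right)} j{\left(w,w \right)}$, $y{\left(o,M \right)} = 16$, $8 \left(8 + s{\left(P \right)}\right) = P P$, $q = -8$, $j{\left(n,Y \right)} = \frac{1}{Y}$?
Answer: $- \frac{10039}{4} \approx -2509.8$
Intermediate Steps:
$s{\left(P \right)} = -8 + \frac{P^{2}}{8}$ ($s{\left(P \right)} = -8 + \frac{P P}{8} = -8 + \frac{P^{2}}{8}$)
$t{\left(w \right)} = - \frac{55}{8 w}$ ($t{\left(w \right)} = \frac{-8 + \frac{3^{2}}{8}}{w} = \frac{-8 + \frac{1}{8} \cdot 9}{w} = \frac{-8 + \frac{9}{8}}{w} = - \frac{55}{8 w}$)
$\left(-156 + t{\left(8 \right)}\right) y{\left(-18,q \right)} = \left(-156 - \frac{55}{8 \cdot 8}\right) 16 = \left(-156 - \frac{55}{64}\right) 16 = \left(- \frac{10039}{64}\right) 16 = - \frac{10039}{4}$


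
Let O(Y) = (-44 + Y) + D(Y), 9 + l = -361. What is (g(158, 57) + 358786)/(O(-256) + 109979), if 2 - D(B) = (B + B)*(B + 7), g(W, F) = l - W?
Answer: -358258/17807 ≈ -20.119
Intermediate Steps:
l = -370 (l = -9 - 361 = -370)
g(W, F) = -370 - W
D(B) = 2 - 2*B*(7 + B) (D(B) = 2 - (B + B)*(B + 7) = 2 - 2*B*(7 + B))
O(Y) = -42 - 13*Y - 2*Y² (O(Y) = (-44 + Y) + (2 - 14*Y - 2*Y²) = -42 - 13*Y - 2*Y²)
(g(158, 57) + 358786)/(O(-256) + 109979) = ((-370 - 1*158) + 358786)/((-42 - 13*(-256) - 2*(-256)²) + 109979) = ((-370 - 158) + 358786)/((-42 + 3328 - 2*65536) + 109979) = (-528 + 358786)/((-42 + 3328 - 131072) + 109979) = 358258/(-127786 + 109979) = 358258/(-17807) = 358258*(-1/17807) = -358258/17807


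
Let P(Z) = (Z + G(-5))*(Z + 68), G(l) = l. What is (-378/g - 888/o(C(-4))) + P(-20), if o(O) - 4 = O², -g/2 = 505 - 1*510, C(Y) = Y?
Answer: -6411/5 ≈ -1282.2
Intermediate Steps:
g = 10 (g = -2*(505 - 1*510) = -2*(505 - 510) = -2*(-5) = 10)
P(Z) = (-5 + Z)*(68 + Z) (P(Z) = (Z - 5)*(Z + 68) = (-5 + Z)*(68 + Z))
o(O) = 4 + O²
(-378/g - 888/o(C(-4))) + P(-20) = (-378/10 - 888/(4 + (-4)²)) + (-340 + (-20)² + 63*(-20)) = (-378*⅒ - 888/(4 + 16)) + (-340 + 400 - 1260) = (-189/5 - 888/20) - 1200 = (-189/5 - 888*1/20) - 1200 = (-189/5 - 222/5) - 1200 = -411/5 - 1200 = -6411/5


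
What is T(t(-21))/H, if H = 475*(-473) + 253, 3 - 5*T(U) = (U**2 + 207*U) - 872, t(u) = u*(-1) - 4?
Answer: 2933/1122110 ≈ 0.0026138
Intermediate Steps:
t(u) = -4 - u (t(u) = -u - 4 = -4 - u)
T(U) = 175 - 207*U/5 - U**2/5 (T(U) = 3/5 - ((U**2 + 207*U) - 872)/5 = 3/5 - (-872 + U**2 + 207*U)/5 = 3/5 + (872/5 - 207*U/5 - U**2/5) = 175 - 207*U/5 - U**2/5)
H = -224422 (H = -224675 + 253 = -224422)
T(t(-21))/H = (175 - 207*(-4 - 1*(-21))/5 - (-4 - 1*(-21))**2/5)/(-224422) = (175 - 207*(-4 + 21)/5 - (-4 + 21)**2/5)*(-1/224422) = (175 - 207/5*17 - 1/5*17**2)*(-1/224422) = (175 - 3519/5 - 1/5*289)*(-1/224422) = (175 - 3519/5 - 289/5)*(-1/224422) = -2933/5*(-1/224422) = 2933/1122110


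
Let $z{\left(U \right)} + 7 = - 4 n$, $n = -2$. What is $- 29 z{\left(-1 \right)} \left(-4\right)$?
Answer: $116$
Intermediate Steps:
$z{\left(U \right)} = 1$ ($z{\left(U \right)} = -7 - -8 = -7 + 8 = 1$)
$- 29 z{\left(-1 \right)} \left(-4\right) = \left(-29\right) 1 \left(-4\right) = \left(-29\right) \left(-4\right) = 116$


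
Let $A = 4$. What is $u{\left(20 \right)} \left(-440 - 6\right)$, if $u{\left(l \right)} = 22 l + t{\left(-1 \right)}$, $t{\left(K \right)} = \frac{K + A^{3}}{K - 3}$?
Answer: $- \frac{378431}{2} \approx -1.8922 \cdot 10^{5}$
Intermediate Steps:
$t{\left(K \right)} = \frac{64 + K}{-3 + K}$ ($t{\left(K \right)} = \frac{K + 4^{3}}{K - 3} = \frac{K + 64}{-3 + K} = \frac{64 + K}{-3 + K}$)
$u{\left(l \right)} = - \frac{63}{4} + 22 l$ ($u{\left(l \right)} = 22 l + \frac{64 - 1}{-3 - 1} = 22 l + \frac{1}{-4} \cdot 63 = 22 l - \frac{63}{4} = - \frac{63}{4} + 22 l$)
$u{\left(20 \right)} \left(-440 - 6\right) = \left(- \frac{63}{4} + 22 \cdot 20\right) \left(-440 - 6\right) = \left(- \frac{63}{4} + 440\right) \left(-446\right) = \frac{1697}{4} \left(-446\right) = - \frac{378431}{2}$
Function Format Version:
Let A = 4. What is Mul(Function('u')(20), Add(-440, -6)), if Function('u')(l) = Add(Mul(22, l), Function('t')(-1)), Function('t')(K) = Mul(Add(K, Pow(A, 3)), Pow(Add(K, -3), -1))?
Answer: Rational(-378431, 2) ≈ -1.8922e+5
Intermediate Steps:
Function('t')(K) = Mul(Pow(Add(-3, K), -1), Add(64, K)) (Function('t')(K) = Mul(Add(K, Pow(4, 3)), Pow(Add(K, -3), -1)) = Mul(Add(K, 64), Pow(Add(-3, K), -1)) = Mul(Add(64, K), Pow(Add(-3, K), -1)) = Mul(Pow(Add(-3, K), -1), Add(64, K)))
Function('u')(l) = Add(Rational(-63, 4), Mul(22, l)) (Function('u')(l) = Add(Mul(22, l), Mul(Pow(Add(-3, -1), -1), Add(64, -1))) = Add(Mul(22, l), Mul(Pow(-4, -1), 63)) = Add(Mul(22, l), Mul(Rational(-1, 4), 63)) = Add(Mul(22, l), Rational(-63, 4)) = Add(Rational(-63, 4), Mul(22, l)))
Mul(Function('u')(20), Add(-440, -6)) = Mul(Add(Rational(-63, 4), Mul(22, 20)), Add(-440, -6)) = Mul(Add(Rational(-63, 4), 440), -446) = Mul(Rational(1697, 4), -446) = Rational(-378431, 2)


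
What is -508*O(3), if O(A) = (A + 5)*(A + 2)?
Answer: -20320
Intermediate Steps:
O(A) = (2 + A)*(5 + A) (O(A) = (5 + A)*(2 + A) = (2 + A)*(5 + A))
-508*O(3) = -508*(10 + 3² + 7*3) = -508*(10 + 9 + 21) = -508*40 = -20320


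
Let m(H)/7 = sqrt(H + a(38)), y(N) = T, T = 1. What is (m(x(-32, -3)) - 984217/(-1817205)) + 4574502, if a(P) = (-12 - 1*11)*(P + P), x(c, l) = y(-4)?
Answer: 639446837779/139785 + 7*I*sqrt(1747) ≈ 4.5745e+6 + 292.58*I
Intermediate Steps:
y(N) = 1
x(c, l) = 1
a(P) = -46*P (a(P) = (-12 - 11)*(2*P) = -46*P)
m(H) = 7*sqrt(-1748 + H) (m(H) = 7*sqrt(H - 46*38) = 7*sqrt(H - 1748) = 7*sqrt(-1748 + H))
(m(x(-32, -3)) - 984217/(-1817205)) + 4574502 = (7*sqrt(-1748 + 1) - 984217/(-1817205)) + 4574502 = (7*sqrt(-1747) - 984217*(-1/1817205)) + 4574502 = (7*(I*sqrt(1747)) + 75709/139785) + 4574502 = (7*I*sqrt(1747) + 75709/139785) + 4574502 = (75709/139785 + 7*I*sqrt(1747)) + 4574502 = 639446837779/139785 + 7*I*sqrt(1747)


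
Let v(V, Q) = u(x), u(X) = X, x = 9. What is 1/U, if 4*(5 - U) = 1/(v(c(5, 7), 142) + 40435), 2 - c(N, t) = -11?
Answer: 161776/808879 ≈ 0.20000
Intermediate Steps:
c(N, t) = 13 (c(N, t) = 2 - 1*(-11) = 2 + 11 = 13)
v(V, Q) = 9
U = 808879/161776 (U = 5 - 1/(4*(9 + 40435)) = 5 - 1/4/40444 = 5 - 1/4*1/40444 = 5 - 1/161776 = 808879/161776 ≈ 5.0000)
1/U = 1/(808879/161776) = 161776/808879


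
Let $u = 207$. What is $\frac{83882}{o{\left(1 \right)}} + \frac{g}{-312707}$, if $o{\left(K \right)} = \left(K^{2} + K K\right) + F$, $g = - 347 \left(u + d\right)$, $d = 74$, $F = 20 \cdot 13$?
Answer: $\frac{13128017704}{40964617} \approx 320.47$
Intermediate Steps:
$F = 260$
$g = -97507$ ($g = - 347 \left(207 + 74\right) = \left(-347\right) 281 = -97507$)
$o{\left(K \right)} = 260 + 2 K^{2}$ ($o{\left(K \right)} = \left(K^{2} + K K\right) + 260 = \left(K^{2} + K^{2}\right) + 260 = 2 K^{2} + 260 = 260 + 2 K^{2}$)
$\frac{83882}{o{\left(1 \right)}} + \frac{g}{-312707} = \frac{83882}{260 + 2 \cdot 1^{2}} - \frac{97507}{-312707} = \frac{83882}{260 + 2 \cdot 1} - - \frac{97507}{312707} = \frac{83882}{260 + 2} + \frac{97507}{312707} = \frac{83882}{262} + \frac{97507}{312707} = 83882 \cdot \frac{1}{262} + \frac{97507}{312707} = \frac{41941}{131} + \frac{97507}{312707} = \frac{13128017704}{40964617}$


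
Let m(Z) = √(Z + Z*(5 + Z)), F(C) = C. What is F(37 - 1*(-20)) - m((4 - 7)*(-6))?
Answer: 57 - 12*√3 ≈ 36.215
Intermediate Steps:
F(37 - 1*(-20)) - m((4 - 7)*(-6)) = (37 - 1*(-20)) - √(((4 - 7)*(-6))*(6 + (4 - 7)*(-6))) = (37 + 20) - √((-3*(-6))*(6 - 3*(-6))) = 57 - √(18*(6 + 18)) = 57 - √(18*24) = 57 - √432 = 57 - 12*√3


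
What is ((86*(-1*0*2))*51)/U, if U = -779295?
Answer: 0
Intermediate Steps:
((86*(-1*0*2))*51)/U = ((86*(-1*0*2))*51)/(-779295) = ((86*(0*2))*51)*(-1/779295) = ((86*0)*51)*(-1/779295) = (0*51)*(-1/779295) = 0*(-1/779295) = 0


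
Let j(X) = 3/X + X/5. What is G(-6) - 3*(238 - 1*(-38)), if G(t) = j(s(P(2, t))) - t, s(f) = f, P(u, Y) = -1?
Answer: -4126/5 ≈ -825.20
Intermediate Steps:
j(X) = 3/X + X/5 (j(X) = 3/X + X*(1/5) = 3/X + X/5)
G(t) = -16/5 - t (G(t) = (3/(-1) + (1/5)*(-1)) - t = (3*(-1) - 1/5) - t = (-3 - 1/5) - t = -16/5 - t)
G(-6) - 3*(238 - 1*(-38)) = (-16/5 - 1*(-6)) - 3*(238 - 1*(-38)) = (-16/5 + 6) - 3*(238 + 38) = 14/5 - 3*276 = 14/5 - 828 = -4126/5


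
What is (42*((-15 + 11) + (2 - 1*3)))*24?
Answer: -5040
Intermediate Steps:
(42*((-15 + 11) + (2 - 1*3)))*24 = (42*(-4 + (2 - 3)))*24 = (42*(-4 - 1))*24 = (42*(-5))*24 = -210*24 = -5040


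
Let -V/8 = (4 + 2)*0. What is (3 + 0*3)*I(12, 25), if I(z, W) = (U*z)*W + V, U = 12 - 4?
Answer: 7200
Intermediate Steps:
V = 0 (V = -8*(4 + 2)*0 = -48*0 = -8*0 = 0)
U = 8
I(z, W) = 8*W*z (I(z, W) = (8*z)*W + 0 = 8*W*z + 0 = 8*W*z)
(3 + 0*3)*I(12, 25) = (3 + 0*3)*(8*25*12) = (3 + 0)*2400 = 3*2400 = 7200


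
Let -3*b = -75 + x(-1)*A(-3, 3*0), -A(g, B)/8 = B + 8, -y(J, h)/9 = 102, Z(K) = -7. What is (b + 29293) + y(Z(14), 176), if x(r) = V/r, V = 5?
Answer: 84880/3 ≈ 28293.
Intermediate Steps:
y(J, h) = -918 (y(J, h) = -9*102 = -918)
x(r) = 5/r
A(g, B) = -64 - 8*B (A(g, B) = -8*(B + 8) = -8*(8 + B) = -64 - 8*B)
b = -245/3 (b = -(-75 + (5/(-1))*(-64 - 24*0))/3 = -(-75 + (5*(-1))*(-64 - 8*0))/3 = -(-75 - 5*(-64 + 0))/3 = -(-75 - 5*(-64))/3 = -(-75 + 320)/3 = -⅓*245 = -245/3 ≈ -81.667)
(b + 29293) + y(Z(14), 176) = (-245/3 + 29293) - 918 = 87634/3 - 918 = 84880/3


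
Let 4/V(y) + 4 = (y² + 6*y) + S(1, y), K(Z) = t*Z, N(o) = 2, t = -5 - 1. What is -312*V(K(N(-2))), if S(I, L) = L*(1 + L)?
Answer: -156/25 ≈ -6.2400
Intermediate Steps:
t = -6
K(Z) = -6*Z
V(y) = 4/(-4 + y² + 6*y + y*(1 + y)) (V(y) = 4/(-4 + ((y² + 6*y) + y*(1 + y))) = 4/(-4 + (y² + 6*y + y*(1 + y))) = 4/(-4 + y² + 6*y + y*(1 + y)))
-312*V(K(N(-2))) = -1248/(-4 + 2*(-6*2)² + 7*(-6*2)) = -1248/(-4 + 2*(-12)² + 7*(-12)) = -1248/(-4 + 2*144 - 84) = -1248/(-4 + 288 - 84) = -1248/200 = -312*1/50 = -156/25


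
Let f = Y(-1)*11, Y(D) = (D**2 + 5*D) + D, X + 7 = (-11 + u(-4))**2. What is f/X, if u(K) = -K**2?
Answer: -55/722 ≈ -0.076177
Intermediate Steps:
X = 722 (X = -7 + (-11 - 1*(-4)**2)**2 = -7 + (-11 - 1*16)**2 = -7 + (-11 - 16)**2 = -7 + (-27)**2 = -7 + 729 = 722)
Y(D) = D**2 + 6*D
f = -55 (f = -(6 - 1)*11 = -1*5*11 = -5*11 = -55)
f/X = -55/722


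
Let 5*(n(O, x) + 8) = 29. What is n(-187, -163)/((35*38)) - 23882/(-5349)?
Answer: 158756461/35570850 ≈ 4.4631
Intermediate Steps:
n(O, x) = -11/5 (n(O, x) = -8 + (⅕)*29 = -8 + 29/5 = -11/5)
n(-187, -163)/((35*38)) - 23882/(-5349) = -11/(5*(35*38)) - 23882/(-5349) = -11/5/1330 - 23882*(-1/5349) = -11/5*1/1330 + 23882/5349 = -11/6650 + 23882/5349 = 158756461/35570850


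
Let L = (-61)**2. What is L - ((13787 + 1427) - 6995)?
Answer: -4498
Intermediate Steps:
L = 3721
L - ((13787 + 1427) - 6995) = 3721 - ((13787 + 1427) - 6995) = 3721 - (15214 - 6995) = 3721 - 1*8219 = 3721 - 8219 = -4498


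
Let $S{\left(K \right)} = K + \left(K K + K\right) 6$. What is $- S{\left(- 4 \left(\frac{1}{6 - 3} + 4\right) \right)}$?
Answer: $- \frac{5044}{3} \approx -1681.3$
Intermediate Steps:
$S{\left(K \right)} = 6 K^{2} + 7 K$ ($S{\left(K \right)} = K + \left(K^{2} + K\right) 6 = K + \left(K + K^{2}\right) 6 = K + \left(6 K + 6 K^{2}\right) = 6 K^{2} + 7 K$)
$- S{\left(- 4 \left(\frac{1}{6 - 3} + 4\right) \right)} = - - 4 \left(\frac{1}{6 - 3} + 4\right) \left(7 + 6 \left(- 4 \left(\frac{1}{6 - 3} + 4\right)\right)\right) = - - 4 \left(\frac{1}{3} + 4\right) \left(7 + 6 \left(- 4 \left(\frac{1}{3} + 4\right)\right)\right) = - \left(-4\right) \frac{13}{3} \left(7 + 6 \left(\left(-4\right) \frac{13}{3}\right)\right) = - \frac{\left(-52\right) \left(7 + 6 \left(- \frac{52}{3}\right)\right)}{3} = - \frac{\left(-52\right) \left(7 - 104\right)}{3} = - \frac{\left(-52\right) \left(-97\right)}{3} = \left(-1\right) \frac{5044}{3} = - \frac{5044}{3}$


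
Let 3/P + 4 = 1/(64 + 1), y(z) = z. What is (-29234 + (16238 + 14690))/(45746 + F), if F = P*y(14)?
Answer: 31339/846106 ≈ 0.037039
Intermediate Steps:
P = -195/259 (P = 3/(-4 + 1/(64 + 1)) = 3/(-4 + 1/65) = 3/(-259/65) = 3*(-65/259) = -195/259 ≈ -0.75290)
F = -390/37 (F = -195/259*14 = -390/37 ≈ -10.541)
(-29234 + (16238 + 14690))/(45746 + F) = (-29234 + (16238 + 14690))/(45746 - 390/37) = (-29234 + 30928)/(1692212/37) = 1694*(37/1692212) = 31339/846106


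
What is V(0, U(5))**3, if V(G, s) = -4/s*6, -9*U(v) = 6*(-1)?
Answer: -46656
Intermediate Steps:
U(v) = 2/3 (U(v) = -2*(-1)/3 = -1/9*(-6) = 2/3)
V(G, s) = -24/s
V(0, U(5))**3 = (-24/2/3)**3 = (-24*3/2)**3 = (-36)**3 = -46656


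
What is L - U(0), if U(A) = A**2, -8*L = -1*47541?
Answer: 47541/8 ≈ 5942.6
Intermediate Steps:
L = 47541/8 (L = -(-1)*47541/8 = -1/8*(-47541) = 47541/8 ≈ 5942.6)
L - U(0) = 47541/8 - 1*0**2 = 47541/8 - 1*0 = 47541/8 + 0 = 47541/8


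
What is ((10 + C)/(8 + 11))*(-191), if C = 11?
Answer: -4011/19 ≈ -211.11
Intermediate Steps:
((10 + C)/(8 + 11))*(-191) = ((10 + 11)/(8 + 11))*(-191) = (21/19)*(-191) = -4011/19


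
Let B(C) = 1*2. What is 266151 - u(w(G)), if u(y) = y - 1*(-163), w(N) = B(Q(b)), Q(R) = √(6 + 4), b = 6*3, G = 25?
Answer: 265986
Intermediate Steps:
b = 18
Q(R) = √10
B(C) = 2
w(N) = 2
u(y) = 163 + y (u(y) = y + 163 = 163 + y)
266151 - u(w(G)) = 266151 - (163 + 2) = 266151 - 1*165 = 266151 - 165 = 265986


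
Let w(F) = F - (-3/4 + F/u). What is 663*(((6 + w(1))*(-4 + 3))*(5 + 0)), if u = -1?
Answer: -116025/4 ≈ -29006.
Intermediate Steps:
w(F) = 3/4 + 2*F (w(F) = F - (-3/4 + F/(-1)) = F - (-3*1/4 + F*(-1)) = F - (-3/4 - F) = F + (3/4 + F) = 3/4 + 2*F)
663*(((6 + w(1))*(-4 + 3))*(5 + 0)) = 663*(((6 + (3/4 + 2*1))*(-4 + 3))*(5 + 0)) = 663*(((6 + (3/4 + 2))*(-1))*5) = 663*(((6 + 11/4)*(-1))*5) = 663*(((35/4)*(-1))*5) = 663*(-35/4*5) = 663*(-175/4) = -116025/4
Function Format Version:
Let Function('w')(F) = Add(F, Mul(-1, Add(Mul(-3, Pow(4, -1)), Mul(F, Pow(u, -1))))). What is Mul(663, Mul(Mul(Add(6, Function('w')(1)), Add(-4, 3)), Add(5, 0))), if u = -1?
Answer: Rational(-116025, 4) ≈ -29006.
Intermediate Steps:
Function('w')(F) = Add(Rational(3, 4), Mul(2, F)) (Function('w')(F) = Add(F, Mul(-1, Add(Mul(-3, Pow(4, -1)), Mul(F, Pow(-1, -1))))) = Add(F, Mul(-1, Add(Mul(-3, Rational(1, 4)), Mul(F, -1)))) = Add(F, Mul(-1, Add(Rational(-3, 4), Mul(-1, F)))) = Add(F, Add(Rational(3, 4), F)) = Add(Rational(3, 4), Mul(2, F)))
Mul(663, Mul(Mul(Add(6, Function('w')(1)), Add(-4, 3)), Add(5, 0))) = Mul(663, Mul(Mul(Add(6, Add(Rational(3, 4), Mul(2, 1))), Add(-4, 3)), Add(5, 0))) = Mul(663, Mul(Mul(Add(6, Add(Rational(3, 4), 2)), -1), 5)) = Mul(663, Mul(Mul(Add(6, Rational(11, 4)), -1), 5)) = Mul(663, Mul(Mul(Rational(35, 4), -1), 5)) = Mul(663, Mul(Rational(-35, 4), 5)) = Mul(663, Rational(-175, 4)) = Rational(-116025, 4)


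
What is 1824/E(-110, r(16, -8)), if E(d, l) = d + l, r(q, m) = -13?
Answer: -608/41 ≈ -14.829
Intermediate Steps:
1824/E(-110, r(16, -8)) = 1824/(-110 - 13) = 1824/(-123) = 1824*(-1/123) = -608/41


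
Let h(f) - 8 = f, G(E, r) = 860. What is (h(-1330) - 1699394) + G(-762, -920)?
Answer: -1699856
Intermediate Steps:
h(f) = 8 + f
(h(-1330) - 1699394) + G(-762, -920) = ((8 - 1330) - 1699394) + 860 = (-1322 - 1699394) + 860 = -1700716 + 860 = -1699856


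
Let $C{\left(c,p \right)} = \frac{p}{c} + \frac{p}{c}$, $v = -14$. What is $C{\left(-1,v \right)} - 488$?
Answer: $-460$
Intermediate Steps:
$C{\left(c,p \right)} = \frac{2 p}{c}$
$C{\left(-1,v \right)} - 488 = 2 \left(-14\right) \frac{1}{-1} - 488 = 2 \left(-14\right) \left(-1\right) - 488 = 28 - 488 = -460$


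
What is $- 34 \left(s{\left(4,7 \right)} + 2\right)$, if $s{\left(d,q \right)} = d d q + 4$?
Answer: $-4012$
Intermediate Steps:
$s{\left(d,q \right)} = 4 + q d^{2}$ ($s{\left(d,q \right)} = d^{2} q + 4 = q d^{2} + 4 = 4 + q d^{2}$)
$- 34 \left(s{\left(4,7 \right)} + 2\right) = - 34 \left(\left(4 + 7 \cdot 4^{2}\right) + 2\right) = - 34 \left(\left(4 + 7 \cdot 16\right) + 2\right) = - 34 \left(\left(4 + 112\right) + 2\right) = - 34 \left(116 + 2\right) = \left(-34\right) 118 = -4012$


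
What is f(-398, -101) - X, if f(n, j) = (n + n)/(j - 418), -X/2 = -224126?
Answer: -232641992/519 ≈ -4.4825e+5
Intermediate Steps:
X = 448252 (X = -2*(-224126) = 448252)
f(n, j) = 2*n/(-418 + j) (f(n, j) = (2*n)/(-418 + j) = 2*n/(-418 + j))
f(-398, -101) - X = 2*(-398)/(-418 - 101) - 1*448252 = 2*(-398)/(-519) - 448252 = 2*(-398)*(-1/519) - 448252 = 796/519 - 448252 = -232641992/519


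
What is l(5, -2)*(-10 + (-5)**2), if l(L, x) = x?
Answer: -30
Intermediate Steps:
l(5, -2)*(-10 + (-5)**2) = -2*(-10 + (-5)**2) = -2*(-10 + 25) = -2*15 = -30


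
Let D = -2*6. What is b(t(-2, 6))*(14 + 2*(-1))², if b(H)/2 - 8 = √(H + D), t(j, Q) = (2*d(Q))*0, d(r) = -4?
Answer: 2304 + 576*I*√3 ≈ 2304.0 + 997.66*I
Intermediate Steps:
D = -12
t(j, Q) = 0 (t(j, Q) = (2*(-4))*0 = -8*0 = 0)
b(H) = 16 + 2*√(-12 + H) (b(H) = 16 + 2*√(H - 12) = 16 + 2*√(-12 + H))
b(t(-2, 6))*(14 + 2*(-1))² = (16 + 2*√(-12 + 0))*(14 + 2*(-1))² = (16 + 2*√(-12))*(14 - 2)² = (16 + 2*(2*I*√3))*12² = (16 + 4*I*√3)*144 = 2304 + 576*I*√3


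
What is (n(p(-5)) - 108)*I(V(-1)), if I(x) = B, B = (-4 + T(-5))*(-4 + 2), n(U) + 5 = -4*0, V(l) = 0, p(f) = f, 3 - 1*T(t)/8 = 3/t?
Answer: 28024/5 ≈ 5604.8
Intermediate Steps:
T(t) = 24 - 24/t
n(U) = -5 (n(U) = -5 - 4*0 = -5 + 0 = -5)
B = -248/5 (B = (-4 + (24 - 24/(-5)))*(-4 + 2) = (-4 + (24 - 24*(-⅕)))*(-2) = (-4 + (24 + 24/5))*(-2) = (-4 + 144/5)*(-2) = (124/5)*(-2) = -248/5 ≈ -49.600)
I(x) = -248/5
(n(p(-5)) - 108)*I(V(-1)) = (-5 - 108)*(-248/5) = -113*(-248/5) = 28024/5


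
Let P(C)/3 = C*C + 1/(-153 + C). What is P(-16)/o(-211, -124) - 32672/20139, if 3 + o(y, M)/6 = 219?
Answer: -18691899/18151952 ≈ -1.0297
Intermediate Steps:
o(y, M) = 1296 (o(y, M) = -18 + 6*219 = -18 + 1314 = 1296)
P(C) = 3*C**2 + 3/(-153 + C) (P(C) = 3*(C*C + 1/(-153 + C)) = 3*(C**2 + 1/(-153 + C)) = 3*C**2 + 3/(-153 + C))
P(-16)/o(-211, -124) - 32672/20139 = (3*(1 + (-16)**3 - 153*(-16)**2)/(-153 - 16))/1296 - 32672/20139 = (3*(1 - 4096 - 153*256)/(-169))*(1/1296) - 32672*1/20139 = (3*(-1/169)*(1 - 4096 - 39168))*(1/1296) - 32672/20139 = (3*(-1/169)*(-43263))*(1/1296) - 32672/20139 = (129789/169)*(1/1296) - 32672/20139 = 4807/8112 - 32672/20139 = -18691899/18151952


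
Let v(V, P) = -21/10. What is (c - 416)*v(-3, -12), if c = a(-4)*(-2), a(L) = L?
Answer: 4284/5 ≈ 856.80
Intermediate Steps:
v(V, P) = -21/10 (v(V, P) = -21*⅒ = -21/10)
c = 8 (c = -4*(-2) = 8)
(c - 416)*v(-3, -12) = (8 - 416)*(-21/10) = -408*(-21/10) = 4284/5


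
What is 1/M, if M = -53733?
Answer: -1/53733 ≈ -1.8611e-5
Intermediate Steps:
1/M = 1/(-53733) = -1/53733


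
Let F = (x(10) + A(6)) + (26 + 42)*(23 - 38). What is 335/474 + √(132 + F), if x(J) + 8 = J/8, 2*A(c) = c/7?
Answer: 335/474 + I*√175287/14 ≈ 0.70675 + 29.905*I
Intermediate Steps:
A(c) = c/14 (A(c) = (c/7)/2 = c/14)
x(J) = -8 + J/8
F = -28737/28 (F = ((-8 + (⅛)*10) + (1/14)*6) + (26 + 42)*(23 - 38) = ((-8 + 5/4) + 3/7) + 68*(-15) = (-27/4 + 3/7) - 1020 = -177/28 - 1020 = -28737/28 ≈ -1026.3)
335/474 + √(132 + F) = 335/474 + √(132 - 28737/28) = 335*(1/474) + √(-25041/28) = 335/474 + I*√175287/14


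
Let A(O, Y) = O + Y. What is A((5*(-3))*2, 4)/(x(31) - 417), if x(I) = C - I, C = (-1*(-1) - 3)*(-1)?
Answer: 13/223 ≈ 0.058296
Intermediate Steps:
C = 2 (C = (1 - 3)*(-1) = -2*(-1) = 2)
x(I) = 2 - I
A((5*(-3))*2, 4)/(x(31) - 417) = ((5*(-3))*2 + 4)/((2 - 1*31) - 417) = (-15*2 + 4)/((2 - 31) - 417) = (-30 + 4)/(-29 - 417) = -26/(-446) = -26*(-1/446) = 13/223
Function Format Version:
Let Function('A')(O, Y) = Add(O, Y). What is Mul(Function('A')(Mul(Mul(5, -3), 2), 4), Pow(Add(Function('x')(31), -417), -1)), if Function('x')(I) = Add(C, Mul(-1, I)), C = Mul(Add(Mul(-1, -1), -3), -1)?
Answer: Rational(13, 223) ≈ 0.058296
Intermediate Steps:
C = 2 (C = Mul(Add(1, -3), -1) = Mul(-2, -1) = 2)
Function('x')(I) = Add(2, Mul(-1, I))
Mul(Function('A')(Mul(Mul(5, -3), 2), 4), Pow(Add(Function('x')(31), -417), -1)) = Mul(Add(Mul(Mul(5, -3), 2), 4), Pow(Add(Add(2, Mul(-1, 31)), -417), -1)) = Mul(Add(Mul(-15, 2), 4), Pow(Add(Add(2, -31), -417), -1)) = Mul(Add(-30, 4), Pow(Add(-29, -417), -1)) = Mul(-26, Pow(-446, -1)) = Mul(-26, Rational(-1, 446)) = Rational(13, 223)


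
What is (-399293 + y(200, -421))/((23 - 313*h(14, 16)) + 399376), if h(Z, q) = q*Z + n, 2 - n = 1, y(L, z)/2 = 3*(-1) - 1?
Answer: -399301/328974 ≈ -1.2138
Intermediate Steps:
y(L, z) = -8 (y(L, z) = 2*(3*(-1) - 1) = 2*(-3 - 1) = 2*(-4) = -8)
n = 1 (n = 2 - 1*1 = 2 - 1 = 1)
h(Z, q) = 1 + Z*q (h(Z, q) = q*Z + 1 = Z*q + 1 = 1 + Z*q)
(-399293 + y(200, -421))/((23 - 313*h(14, 16)) + 399376) = (-399293 - 8)/((23 - 313*(1 + 14*16)) + 399376) = -399301/((23 - 313*(1 + 224)) + 399376) = -399301/((23 - 313*225) + 399376) = -399301/((23 - 70425) + 399376) = -399301/(-70402 + 399376) = -399301/328974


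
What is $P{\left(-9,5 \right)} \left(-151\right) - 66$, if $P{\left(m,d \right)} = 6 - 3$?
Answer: $-519$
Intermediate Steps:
$P{\left(m,d \right)} = 3$ ($P{\left(m,d \right)} = 6 - 3 = 3$)
$P{\left(-9,5 \right)} \left(-151\right) - 66 = 3 \left(-151\right) - 66 = -453 - 66 = -519$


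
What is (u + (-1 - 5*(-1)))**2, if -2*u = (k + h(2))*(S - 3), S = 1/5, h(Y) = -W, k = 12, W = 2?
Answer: 324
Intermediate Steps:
h(Y) = -2 (h(Y) = -1*2 = -2)
S = 1/5 ≈ 0.20000
u = 14 (u = -(12 - 2)*(1/5 - 3)/2 = -5*(-14)/5 = -1/2*(-28) = 14)
(u + (-1 - 5*(-1)))**2 = (14 + (-1 - 5*(-1)))**2 = (14 + (-1 + 5))**2 = (14 + 4)**2 = 18**2 = 324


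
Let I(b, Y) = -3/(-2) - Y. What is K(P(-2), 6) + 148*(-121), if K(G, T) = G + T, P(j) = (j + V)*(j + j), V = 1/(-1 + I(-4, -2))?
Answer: -89478/5 ≈ -17896.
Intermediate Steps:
I(b, Y) = 3/2 - Y (I(b, Y) = -3*(-½) - Y = 3/2 - Y)
V = ⅖ (V = 1/(-1 + (3/2 - 1*(-2))) = 1/(-1 + (3/2 + 2)) = 1/(-1 + 7/2) = 1/(5/2) = ⅖ ≈ 0.40000)
P(j) = 2*j*(⅖ + j) (P(j) = (j + ⅖)*(j + j) = (⅖ + j)*(2*j) = 2*j*(⅖ + j))
K(P(-2), 6) + 148*(-121) = ((⅖)*(-2)*(2 + 5*(-2)) + 6) + 148*(-121) = ((⅖)*(-2)*(2 - 10) + 6) - 17908 = ((⅖)*(-2)*(-8) + 6) - 17908 = (32/5 + 6) - 17908 = 62/5 - 17908 = -89478/5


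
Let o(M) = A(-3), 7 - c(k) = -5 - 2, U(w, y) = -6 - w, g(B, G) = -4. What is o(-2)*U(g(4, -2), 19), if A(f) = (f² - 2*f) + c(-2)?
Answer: -58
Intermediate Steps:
c(k) = 14 (c(k) = 7 - (-5 - 2) = 7 - 1*(-7) = 7 + 7 = 14)
A(f) = 14 + f² - 2*f (A(f) = (f² - 2*f) + 14 = 14 + f² - 2*f)
o(M) = 29 (o(M) = 14 + (-3)² - 2*(-3) = 14 + 9 + 6 = 29)
o(-2)*U(g(4, -2), 19) = 29*(-6 - 1*(-4)) = 29*(-6 + 4) = 29*(-2) = -58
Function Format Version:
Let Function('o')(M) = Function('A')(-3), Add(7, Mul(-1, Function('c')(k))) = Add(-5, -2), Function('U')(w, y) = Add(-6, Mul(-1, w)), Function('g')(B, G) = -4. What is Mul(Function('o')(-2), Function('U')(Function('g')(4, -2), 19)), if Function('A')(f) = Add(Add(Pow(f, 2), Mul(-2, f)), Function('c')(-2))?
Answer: -58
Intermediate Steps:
Function('c')(k) = 14 (Function('c')(k) = Add(7, Mul(-1, Add(-5, -2))) = Add(7, Mul(-1, -7)) = Add(7, 7) = 14)
Function('A')(f) = Add(14, Pow(f, 2), Mul(-2, f)) (Function('A')(f) = Add(Add(Pow(f, 2), Mul(-2, f)), 14) = Add(14, Pow(f, 2), Mul(-2, f)))
Function('o')(M) = 29 (Function('o')(M) = Add(14, Pow(-3, 2), Mul(-2, -3)) = Add(14, 9, 6) = 29)
Mul(Function('o')(-2), Function('U')(Function('g')(4, -2), 19)) = Mul(29, Add(-6, Mul(-1, -4))) = Mul(29, Add(-6, 4)) = Mul(29, -2) = -58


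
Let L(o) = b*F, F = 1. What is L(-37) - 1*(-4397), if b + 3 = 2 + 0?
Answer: 4396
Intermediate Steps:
b = -1 (b = -3 + (2 + 0) = -3 + 2 = -1)
L(o) = -1 (L(o) = -1*1 = -1)
L(-37) - 1*(-4397) = -1 - 1*(-4397) = -1 + 4397 = 4396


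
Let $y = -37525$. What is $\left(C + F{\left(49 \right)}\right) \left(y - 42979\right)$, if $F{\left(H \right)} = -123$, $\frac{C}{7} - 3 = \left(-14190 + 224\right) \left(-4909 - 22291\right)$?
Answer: $-214070303494192$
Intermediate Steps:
$C = 2659126421$ ($C = 21 + 7 \left(-14190 + 224\right) \left(-4909 - 22291\right) = 21 + 7 \left(\left(-13966\right) \left(-27200\right)\right) = 21 + 7 \cdot 379875200 = 21 + 2659126400 = 2659126421$)
$\left(C + F{\left(49 \right)}\right) \left(y - 42979\right) = \left(2659126421 - 123\right) \left(-37525 - 42979\right) = 2659126298 \left(-80504\right) = -214070303494192$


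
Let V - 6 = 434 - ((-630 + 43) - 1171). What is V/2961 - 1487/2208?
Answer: 21437/311328 ≈ 0.068857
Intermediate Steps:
V = 2198 (V = 6 + (434 - ((-630 + 43) - 1171)) = 6 + (434 - (-587 - 1171)) = 6 + (434 - 1*(-1758)) = 6 + (434 + 1758) = 6 + 2192 = 2198)
V/2961 - 1487/2208 = 2198/2961 - 1487/2208 = 2198*(1/2961) - 1487*1/2208 = 314/423 - 1487/2208 = 21437/311328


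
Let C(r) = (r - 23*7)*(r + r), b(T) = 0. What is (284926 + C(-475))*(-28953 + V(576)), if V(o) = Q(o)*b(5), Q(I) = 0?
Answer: -25742865078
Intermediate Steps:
V(o) = 0 (V(o) = 0*0 = 0)
C(r) = 2*r*(-161 + r) (C(r) = (r - 161)*(2*r) = (-161 + r)*(2*r) = 2*r*(-161 + r))
(284926 + C(-475))*(-28953 + V(576)) = (284926 + 2*(-475)*(-161 - 475))*(-28953 + 0) = (284926 + 2*(-475)*(-636))*(-28953) = (284926 + 604200)*(-28953) = 889126*(-28953) = -25742865078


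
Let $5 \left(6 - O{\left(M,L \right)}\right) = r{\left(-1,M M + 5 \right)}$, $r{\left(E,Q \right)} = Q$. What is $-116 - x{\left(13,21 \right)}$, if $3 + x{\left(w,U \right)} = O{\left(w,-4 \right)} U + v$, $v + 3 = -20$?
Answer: $\frac{2574}{5} \approx 514.8$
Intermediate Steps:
$v = -23$ ($v = -3 - 20 = -23$)
$O{\left(M,L \right)} = 5 - \frac{M^{2}}{5}$ ($O{\left(M,L \right)} = 6 - \frac{M M + 5}{5} = 6 - \frac{M^{2} + 5}{5} = 6 - \frac{5 + M^{2}}{5} = 6 - \left(1 + \frac{M^{2}}{5}\right) = 5 - \frac{M^{2}}{5}$)
$x{\left(w,U \right)} = -26 + U \left(5 - \frac{w^{2}}{5}\right)$ ($x{\left(w,U \right)} = -3 + \left(\left(5 - \frac{w^{2}}{5}\right) U - 23\right) = -3 + \left(U \left(5 - \frac{w^{2}}{5}\right) - 23\right) = -3 + \left(-23 + U \left(5 - \frac{w^{2}}{5}\right)\right) = -26 + U \left(5 - \frac{w^{2}}{5}\right)$)
$-116 - x{\left(13,21 \right)} = -116 - \left(-26 - \frac{21 \left(-25 + 13^{2}\right)}{5}\right) = -116 - \left(-26 - \frac{21 \left(-25 + 169\right)}{5}\right) = -116 - \left(-26 - \frac{21}{5} \cdot 144\right) = -116 - \left(-26 - \frac{3024}{5}\right) = -116 - - \frac{3154}{5} = -116 + \frac{3154}{5} = \frac{2574}{5}$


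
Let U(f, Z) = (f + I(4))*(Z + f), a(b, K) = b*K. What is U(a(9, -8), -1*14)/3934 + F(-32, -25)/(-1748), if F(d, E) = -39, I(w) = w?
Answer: 5187865/3438316 ≈ 1.5088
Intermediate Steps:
a(b, K) = K*b
U(f, Z) = (4 + f)*(Z + f) (U(f, Z) = (f + 4)*(Z + f) = (4 + f)*(Z + f))
U(a(9, -8), -1*14)/3934 + F(-32, -25)/(-1748) = ((-8*9)**2 + 4*(-1*14) + 4*(-8*9) + (-1*14)*(-8*9))/3934 - 39/(-1748) = ((-72)**2 + 4*(-14) + 4*(-72) - 14*(-72))*(1/3934) - 39*(-1/1748) = (5184 - 56 - 288 + 1008)*(1/3934) + 39/1748 = 5848*(1/3934) + 39/1748 = 2924/1967 + 39/1748 = 5187865/3438316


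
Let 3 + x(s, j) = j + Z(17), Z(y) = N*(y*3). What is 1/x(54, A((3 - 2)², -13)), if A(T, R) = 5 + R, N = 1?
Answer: 1/40 ≈ 0.025000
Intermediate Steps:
Z(y) = 3*y (Z(y) = 1*(y*3) = 1*(3*y) = 3*y)
x(s, j) = 48 + j (x(s, j) = -3 + (j + 3*17) = -3 + (j + 51) = -3 + (51 + j) = 48 + j)
1/x(54, A((3 - 2)², -13)) = 1/(48 + (5 - 13)) = 1/(48 - 8) = 1/40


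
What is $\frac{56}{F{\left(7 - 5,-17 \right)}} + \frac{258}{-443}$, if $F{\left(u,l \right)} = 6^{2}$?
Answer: $\frac{3880}{3987} \approx 0.97316$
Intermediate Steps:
$F{\left(u,l \right)} = 36$
$\frac{56}{F{\left(7 - 5,-17 \right)}} + \frac{258}{-443} = \frac{56}{36} + \frac{258}{-443} = 56 \cdot \frac{1}{36} + 258 \left(- \frac{1}{443}\right) = \frac{14}{9} - \frac{258}{443} = \frac{3880}{3987}$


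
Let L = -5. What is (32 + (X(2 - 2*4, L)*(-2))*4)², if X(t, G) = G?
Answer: 5184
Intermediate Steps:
(32 + (X(2 - 2*4, L)*(-2))*4)² = (32 - 5*(-2)*4)² = (32 + 10*4)² = (32 + 40)² = 72² = 5184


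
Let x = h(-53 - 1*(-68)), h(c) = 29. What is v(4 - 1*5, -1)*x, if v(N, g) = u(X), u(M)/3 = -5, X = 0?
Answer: -435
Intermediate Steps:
u(M) = -15 (u(M) = 3*(-5) = -15)
v(N, g) = -15
x = 29
v(4 - 1*5, -1)*x = -15*29 = -435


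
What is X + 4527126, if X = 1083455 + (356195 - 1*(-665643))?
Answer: 6632419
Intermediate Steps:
X = 2105293 (X = 1083455 + (356195 + 665643) = 1083455 + 1021838 = 2105293)
X + 4527126 = 2105293 + 4527126 = 6632419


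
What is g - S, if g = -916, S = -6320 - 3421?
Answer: 8825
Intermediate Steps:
S = -9741
g - S = -916 - 1*(-9741) = -916 + 9741 = 8825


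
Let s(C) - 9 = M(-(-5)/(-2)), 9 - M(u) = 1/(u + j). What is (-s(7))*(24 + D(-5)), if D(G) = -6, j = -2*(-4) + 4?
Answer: -6120/19 ≈ -322.11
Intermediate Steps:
j = 12 (j = 8 + 4 = 12)
M(u) = 9 - 1/(12 + u) (M(u) = 9 - 1/(u + 12) = 9 - 1/(12 + u))
s(C) = 340/19 (s(C) = 9 + (107 + 9*(-(-5)/(-2)))/(12 - (-5)/(-2)) = 9 + (107 + 9*(-(-5)*(-1)/2))/(12 - (-5)*(-1)/2) = 9 + (107 + 9*(-1*5/2))/(12 - 1*5/2) = 9 + (107 + 9*(-5/2))/(12 - 5/2) = 9 + (107 - 45/2)/(19/2) = 9 + (2/19)*(169/2) = 9 + 169/19 = 340/19)
(-s(7))*(24 + D(-5)) = (-1*340/19)*(24 - 6) = -340/19*18 = -6120/19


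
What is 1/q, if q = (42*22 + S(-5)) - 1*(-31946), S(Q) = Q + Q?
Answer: 1/32860 ≈ 3.0432e-5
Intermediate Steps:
S(Q) = 2*Q
q = 32860 (q = (42*22 + 2*(-5)) - 1*(-31946) = (924 - 10) + 31946 = 914 + 31946 = 32860)
1/q = 1/32860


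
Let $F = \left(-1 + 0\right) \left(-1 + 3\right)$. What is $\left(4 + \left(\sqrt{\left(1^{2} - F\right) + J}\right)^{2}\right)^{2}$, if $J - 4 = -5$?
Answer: $36$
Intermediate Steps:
$F = -2$ ($F = \left(-1\right) 2 = -2$)
$J = -1$ ($J = 4 - 5 = -1$)
$\left(4 + \left(\sqrt{\left(1^{2} - F\right) + J}\right)^{2}\right)^{2} = \left(4 + \left(\sqrt{\left(1^{2} - -2\right) - 1}\right)^{2}\right)^{2} = \left(4 + \left(\sqrt{\left(1 + 2\right) - 1}\right)^{2}\right)^{2} = \left(4 + \left(\sqrt{3 - 1}\right)^{2}\right)^{2} = \left(4 + \left(\sqrt{2}\right)^{2}\right)^{2} = \left(4 + 2\right)^{2} = 6^{2} = 36$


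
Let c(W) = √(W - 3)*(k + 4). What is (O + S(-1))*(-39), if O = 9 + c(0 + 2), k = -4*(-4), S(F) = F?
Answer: -312 - 780*I ≈ -312.0 - 780.0*I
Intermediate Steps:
k = 16
c(W) = 20*√(-3 + W) (c(W) = √(W - 3)*(16 + 4) = √(-3 + W)*20 = 20*√(-3 + W))
O = 9 + 20*I (O = 9 + 20*√(-3 + (0 + 2)) = 9 + 20*√(-3 + 2) = 9 + 20*√(-1) = 9 + 20*I ≈ 9.0 + 20.0*I)
(O + S(-1))*(-39) = ((9 + 20*I) - 1)*(-39) = (8 + 20*I)*(-39) = -312 - 780*I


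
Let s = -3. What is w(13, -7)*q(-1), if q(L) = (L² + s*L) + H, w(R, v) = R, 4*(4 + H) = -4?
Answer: -13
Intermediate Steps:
H = -5 (H = -4 + (¼)*(-4) = -4 - 1 = -5)
q(L) = -5 + L² - 3*L (q(L) = (L² - 3*L) - 5 = -5 + L² - 3*L)
w(13, -7)*q(-1) = 13*(-5 + (-1)² - 3*(-1)) = 13*(-5 + 1 + 3) = 13*(-1) = -13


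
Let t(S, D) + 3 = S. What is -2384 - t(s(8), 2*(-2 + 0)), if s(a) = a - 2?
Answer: -2387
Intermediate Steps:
s(a) = -2 + a
t(S, D) = -3 + S
-2384 - t(s(8), 2*(-2 + 0)) = -2384 - (-3 + (-2 + 8)) = -2384 - (-3 + 6) = -2384 - 1*3 = -2384 - 3 = -2387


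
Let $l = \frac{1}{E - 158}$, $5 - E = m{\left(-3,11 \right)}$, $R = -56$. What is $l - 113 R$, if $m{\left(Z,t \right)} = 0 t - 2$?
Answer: $\frac{955527}{151} \approx 6328.0$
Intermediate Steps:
$m{\left(Z,t \right)} = -2$ ($m{\left(Z,t \right)} = 0 - 2 = -2$)
$E = 7$ ($E = 5 - -2 = 5 + 2 = 7$)
$l = - \frac{1}{151}$ ($l = \frac{1}{7 - 158} = \frac{1}{-151} = - \frac{1}{151} \approx -0.0066225$)
$l - 113 R = - \frac{1}{151} - -6328 = - \frac{1}{151} + 6328 = \frac{955527}{151}$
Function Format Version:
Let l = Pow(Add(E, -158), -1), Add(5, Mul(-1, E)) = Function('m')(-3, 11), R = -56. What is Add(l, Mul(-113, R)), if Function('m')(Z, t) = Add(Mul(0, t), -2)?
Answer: Rational(955527, 151) ≈ 6328.0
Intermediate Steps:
Function('m')(Z, t) = -2 (Function('m')(Z, t) = Add(0, -2) = -2)
E = 7 (E = Add(5, Mul(-1, -2)) = Add(5, 2) = 7)
l = Rational(-1, 151) (l = Pow(Add(7, -158), -1) = Pow(-151, -1) = Rational(-1, 151) ≈ -0.0066225)
Add(l, Mul(-113, R)) = Add(Rational(-1, 151), Mul(-113, -56)) = Add(Rational(-1, 151), 6328) = Rational(955527, 151)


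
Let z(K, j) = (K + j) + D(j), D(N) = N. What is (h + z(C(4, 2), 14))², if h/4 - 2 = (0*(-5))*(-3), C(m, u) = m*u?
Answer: 1936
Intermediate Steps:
h = 8 (h = 8 + 4*((0*(-5))*(-3)) = 8 + 4*(0*(-3)) = 8 + 4*0 = 8 + 0 = 8)
z(K, j) = K + 2*j (z(K, j) = (K + j) + j = K + 2*j)
(h + z(C(4, 2), 14))² = (8 + (4*2 + 2*14))² = (8 + (8 + 28))² = (8 + 36)² = 44² = 1936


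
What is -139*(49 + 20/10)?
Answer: -7089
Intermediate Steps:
-139*(49 + 20/10) = -139*(49 + 20*(⅒)) = -139*(49 + 2) = -139*51 = -7089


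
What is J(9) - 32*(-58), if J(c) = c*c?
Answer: 1937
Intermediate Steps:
J(c) = c²
J(9) - 32*(-58) = 9² - 32*(-58) = 81 + 1856 = 1937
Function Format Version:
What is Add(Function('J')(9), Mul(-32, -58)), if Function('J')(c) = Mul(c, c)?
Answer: 1937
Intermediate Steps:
Function('J')(c) = Pow(c, 2)
Add(Function('J')(9), Mul(-32, -58)) = Add(Pow(9, 2), Mul(-32, -58)) = Add(81, 1856) = 1937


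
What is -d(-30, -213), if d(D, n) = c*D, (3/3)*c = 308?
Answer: 9240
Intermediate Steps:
c = 308
d(D, n) = 308*D
-d(-30, -213) = -308*(-30) = -1*(-9240) = 9240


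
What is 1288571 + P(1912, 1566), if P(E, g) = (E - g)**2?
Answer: 1408287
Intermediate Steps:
1288571 + P(1912, 1566) = 1288571 + (1912 - 1*1566)**2 = 1288571 + (1912 - 1566)**2 = 1288571 + 346**2 = 1288571 + 119716 = 1408287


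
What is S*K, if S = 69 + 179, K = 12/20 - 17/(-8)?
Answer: 3379/5 ≈ 675.80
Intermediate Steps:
K = 109/40 (K = 12*(1/20) - 17*(-⅛) = ⅗ + 17/8 = 109/40 ≈ 2.7250)
S = 248
S*K = 248*(109/40) = 3379/5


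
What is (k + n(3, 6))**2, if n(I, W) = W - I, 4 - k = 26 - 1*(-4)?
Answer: 529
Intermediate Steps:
k = -26 (k = 4 - (26 - 1*(-4)) = 4 - (26 + 4) = 4 - 1*30 = 4 - 30 = -26)
(k + n(3, 6))**2 = (-26 + (6 - 1*3))**2 = (-26 + (6 - 3))**2 = (-26 + 3)**2 = (-23)**2 = 529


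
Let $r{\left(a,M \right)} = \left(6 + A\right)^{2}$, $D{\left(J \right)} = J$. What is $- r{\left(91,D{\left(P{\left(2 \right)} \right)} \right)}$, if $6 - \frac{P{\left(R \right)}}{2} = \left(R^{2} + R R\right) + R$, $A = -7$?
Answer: $-1$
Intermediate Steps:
$P{\left(R \right)} = 12 - 4 R^{2} - 2 R$ ($P{\left(R \right)} = 12 - 2 \left(\left(R^{2} + R R\right) + R\right) = 12 - 2 \left(\left(R^{2} + R^{2}\right) + R\right) = 12 - 2 \left(2 R^{2} + R\right) = 12 - 2 \left(R + 2 R^{2}\right) = 12 - \left(2 R + 4 R^{2}\right) = 12 - 4 R^{2} - 2 R$)
$r{\left(a,M \right)} = 1$ ($r{\left(a,M \right)} = \left(6 - 7\right)^{2} = \left(-1\right)^{2} = 1$)
$- r{\left(91,D{\left(P{\left(2 \right)} \right)} \right)} = \left(-1\right) 1 = -1$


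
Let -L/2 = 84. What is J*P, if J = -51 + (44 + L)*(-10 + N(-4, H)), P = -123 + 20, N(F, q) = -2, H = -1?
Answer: -148011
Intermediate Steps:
L = -168 (L = -2*84 = -168)
P = -103
J = 1437 (J = -51 + (44 - 168)*(-10 - 2) = -51 - 124*(-12) = -51 + 1488 = 1437)
J*P = 1437*(-103) = -148011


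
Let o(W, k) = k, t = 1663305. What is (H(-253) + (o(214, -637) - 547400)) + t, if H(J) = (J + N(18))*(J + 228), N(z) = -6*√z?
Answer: 1121593 + 450*√2 ≈ 1.1222e+6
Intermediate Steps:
H(J) = (228 + J)*(J - 18*√2) (H(J) = (J - 18*√2)*(J + 228) = (J - 18*√2)*(228 + J) = (228 + J)*(J - 18*√2))
(H(-253) + (o(214, -637) - 547400)) + t = (((-253)² - 4104*√2 + 228*(-253) - 18*(-253)*√2) + (-637 - 547400)) + 1663305 = ((64009 - 4104*√2 - 57684 + 4554*√2) - 548037) + 1663305 = ((6325 + 450*√2) - 548037) + 1663305 = (-541712 + 450*√2) + 1663305 = 1121593 + 450*√2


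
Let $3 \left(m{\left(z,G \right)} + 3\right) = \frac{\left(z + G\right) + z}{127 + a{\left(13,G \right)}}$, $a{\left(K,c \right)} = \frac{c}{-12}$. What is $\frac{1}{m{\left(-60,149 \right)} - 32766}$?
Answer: $- \frac{1375}{45057259} \approx -3.0517 \cdot 10^{-5}$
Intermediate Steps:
$a{\left(K,c \right)} = - \frac{c}{12}$ ($a{\left(K,c \right)} = c \left(- \frac{1}{12}\right) = - \frac{c}{12}$)
$m{\left(z,G \right)} = -3 + \frac{G + 2 z}{3 \left(127 - \frac{G}{12}\right)}$ ($m{\left(z,G \right)} = -3 + \frac{\left(\left(z + G\right) + z\right) \frac{1}{127 - \frac{G}{12}}}{3} = -3 + \frac{\left(\left(G + z\right) + z\right) \frac{1}{127 - \frac{G}{12}}}{3} = -3 + \frac{\left(G + 2 z\right) \frac{1}{127 - \frac{G}{12}}}{3} = -3 + \frac{\frac{1}{127 - \frac{G}{12}} \left(G + 2 z\right)}{3} = -3 + \frac{G + 2 z}{3 \left(127 - \frac{G}{12}\right)}$)
$\frac{1}{m{\left(-60,149 \right)} - 32766} = \frac{1}{\frac{4572 - -480 - 1043}{-1524 + 149} - 32766} = \frac{1}{\frac{4572 + 480 - 1043}{-1375} - 32766} = \frac{1}{\left(- \frac{1}{1375}\right) 4009 - 32766} = \frac{1}{- \frac{4009}{1375} - 32766} = \frac{1}{- \frac{45057259}{1375}} = - \frac{1375}{45057259}$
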